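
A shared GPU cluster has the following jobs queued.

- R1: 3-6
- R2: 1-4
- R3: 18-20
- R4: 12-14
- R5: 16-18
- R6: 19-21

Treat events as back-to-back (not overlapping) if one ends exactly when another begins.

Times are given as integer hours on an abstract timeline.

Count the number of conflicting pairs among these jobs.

Two intervals overlap when each starts before the other ends.
Sorted by start: R2, R1, R4, R5, R3, R6.
R1 starts before R2 ends → R2 and R1 overlap.
R4 starts after R2 ends — done with R2.
R4 starts after R1 ends — done with R1.
R5 starts after R4 ends — done with R4.
R3 starts exactly when R5 ends (back-to-back, no overlap) — done with R5.
R6 starts before R3 ends → R3 and R6 overlap.
Overlapping pairs: R1 & R2, R3 & R6 — 2 in total.

2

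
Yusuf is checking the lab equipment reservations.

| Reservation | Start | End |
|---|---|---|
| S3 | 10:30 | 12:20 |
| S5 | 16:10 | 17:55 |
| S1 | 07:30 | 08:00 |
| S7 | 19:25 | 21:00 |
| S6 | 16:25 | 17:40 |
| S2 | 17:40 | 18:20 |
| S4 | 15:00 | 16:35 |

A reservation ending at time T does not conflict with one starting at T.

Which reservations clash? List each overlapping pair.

S2 & S5, S4 & S5, S4 & S6, S5 & S6

Sorted by start: S1, S3, S4, S5, S6, S2, S7.
S3 starts after S1 ends — done with S1.
S4 starts after S3 ends — done with S3.
S5 starts before S4 ends → S4 and S5 overlap.
S6 starts before S4 ends → S4 and S6 overlap.
S2 starts after S4 ends — done with S4.
S6 starts before S5 ends → S5 and S6 overlap.
S2 starts before S5 ends → S5 and S2 overlap.
S7 starts after S5 ends.
S2 starts exactly when S6 ends (back-to-back, no overlap) — done with S6.
S7 starts after S2 ends.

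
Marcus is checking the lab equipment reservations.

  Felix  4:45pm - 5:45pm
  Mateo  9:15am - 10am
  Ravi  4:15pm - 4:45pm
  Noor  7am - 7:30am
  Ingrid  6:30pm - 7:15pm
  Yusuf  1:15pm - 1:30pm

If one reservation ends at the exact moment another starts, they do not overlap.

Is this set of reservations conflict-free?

Yes

Sorted by start: Noor, Mateo, Yusuf, Ravi, Felix, Ingrid.
Mateo starts after Noor ends — done with Noor.
Yusuf starts after Mateo ends — done with Mateo.
Ravi starts after Yusuf ends — done with Yusuf.
Felix starts exactly when Ravi ends (back-to-back, no overlap) — done with Ravi.
Ingrid starts after Felix ends.
Every pair is clear; the schedule has no overlaps.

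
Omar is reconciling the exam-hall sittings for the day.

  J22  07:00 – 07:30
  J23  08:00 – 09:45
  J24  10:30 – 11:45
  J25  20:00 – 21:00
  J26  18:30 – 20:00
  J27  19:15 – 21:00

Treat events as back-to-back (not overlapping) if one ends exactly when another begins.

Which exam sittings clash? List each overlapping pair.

J25 & J27, J26 & J27

Sorted by start: J22, J23, J24, J26, J27, J25.
J23 starts after J22 ends, so J22 has no further overlaps.
J24 starts after J23 ends, so J23 has no further overlaps.
J26 starts after J24 ends, so J24 has no further overlaps.
J27 starts before J26 ends → J26 and J27 overlap.
J25 starts exactly when J26 ends (back-to-back, no overlap).
J25 starts before J27 ends → J27 and J25 overlap.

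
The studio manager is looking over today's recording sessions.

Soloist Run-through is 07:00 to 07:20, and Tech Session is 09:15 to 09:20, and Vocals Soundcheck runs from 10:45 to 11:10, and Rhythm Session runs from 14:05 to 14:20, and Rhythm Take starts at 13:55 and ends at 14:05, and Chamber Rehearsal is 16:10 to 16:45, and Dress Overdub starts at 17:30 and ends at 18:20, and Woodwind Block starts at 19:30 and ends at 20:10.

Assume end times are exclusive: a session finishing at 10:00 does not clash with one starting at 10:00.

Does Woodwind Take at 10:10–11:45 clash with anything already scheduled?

Yes — it overlaps Vocals Soundcheck

Soloist Run-through: ends 07:20 at or before Woodwind Take starts 10:10 → clear.
Tech Session: ends 09:20 at or before Woodwind Take starts 10:10 → clear.
Vocals Soundcheck: starts 10:45 before Woodwind Take ends 11:45, and ends 11:10 after Woodwind Take starts 10:10 → overlap.
Rhythm Take: starts 13:55 at or after Woodwind Take ends 11:45 → clear.
Rhythm Session: starts 14:05 at or after Woodwind Take ends 11:45 → clear.
Chamber Rehearsal: starts 16:10 at or after Woodwind Take ends 11:45 → clear.
Dress Overdub: starts 17:30 at or after Woodwind Take ends 11:45 → clear.
Woodwind Block: starts 19:30 at or after Woodwind Take ends 11:45 → clear.
Woodwind Take overlaps Vocals Soundcheck.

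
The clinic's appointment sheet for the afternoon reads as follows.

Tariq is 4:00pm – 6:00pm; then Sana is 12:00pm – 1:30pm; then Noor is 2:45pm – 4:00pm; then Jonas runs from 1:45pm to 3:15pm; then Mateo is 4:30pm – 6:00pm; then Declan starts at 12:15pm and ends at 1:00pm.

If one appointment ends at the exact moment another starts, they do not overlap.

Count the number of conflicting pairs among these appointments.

3

Sorted by start: Sana, Declan, Jonas, Noor, Tariq, Mateo.
Declan starts before Sana ends → Sana and Declan overlap.
Jonas starts after Sana ends; Sana is clear from here.
Jonas starts after Declan ends; Declan is clear from here.
Noor starts before Jonas ends → Jonas and Noor overlap.
Tariq starts after Jonas ends; Jonas is clear from here.
Tariq starts exactly when Noor ends (back-to-back, no overlap); Noor is clear from here.
Mateo starts before Tariq ends → Tariq and Mateo overlap.
Overlapping pairs: Declan & Sana, Jonas & Noor, Mateo & Tariq — 3 in total.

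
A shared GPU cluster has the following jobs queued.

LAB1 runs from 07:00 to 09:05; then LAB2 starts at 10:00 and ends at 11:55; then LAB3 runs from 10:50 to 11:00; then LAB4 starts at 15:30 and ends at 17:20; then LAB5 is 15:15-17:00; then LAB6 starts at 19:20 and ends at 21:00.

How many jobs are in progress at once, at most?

Walk through starts and ends in time order (an end at T is processed before a start at T):
07:00 start LAB1 → 1
09:05 end LAB1 → 0
10:00 start LAB2 → 1
10:50 start LAB3 → 2
11:00 end LAB3 → 1
11:55 end LAB2 → 0
15:15 start LAB5 → 1
15:30 start LAB4 → 2
17:00 end LAB5 → 1
17:20 end LAB4 → 0
19:20 start LAB6 → 1
21:00 end LAB6 → 0
Peak is 2, at 10:50 (LAB2, LAB3).

2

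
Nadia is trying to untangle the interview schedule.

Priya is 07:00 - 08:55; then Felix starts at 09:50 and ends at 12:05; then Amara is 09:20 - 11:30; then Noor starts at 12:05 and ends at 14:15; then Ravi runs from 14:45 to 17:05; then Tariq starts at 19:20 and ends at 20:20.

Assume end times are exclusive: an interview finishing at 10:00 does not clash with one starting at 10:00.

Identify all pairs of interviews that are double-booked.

Amara & Felix

Sorted by start: Priya, Amara, Felix, Noor, Ravi, Tariq.
Amara starts after Priya ends — done with Priya.
Felix starts before Amara ends → Amara and Felix overlap.
Noor starts after Amara ends — done with Amara.
Noor starts exactly when Felix ends (back-to-back, no overlap) — done with Felix.
Ravi starts after Noor ends — done with Noor.
Tariq starts after Ravi ends.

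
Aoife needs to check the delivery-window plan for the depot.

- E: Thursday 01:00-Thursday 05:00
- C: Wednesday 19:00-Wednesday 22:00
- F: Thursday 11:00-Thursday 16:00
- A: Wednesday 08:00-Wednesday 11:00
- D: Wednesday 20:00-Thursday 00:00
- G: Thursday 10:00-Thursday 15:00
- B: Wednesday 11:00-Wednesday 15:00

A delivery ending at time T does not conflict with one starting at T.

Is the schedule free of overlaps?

Sorted by start: A, B, C, D, E, G, F.
B starts exactly when A ends (back-to-back, no overlap), so nothing later overlaps A either.
C starts after B ends, so nothing later overlaps B either.
D starts before C ends → C and D overlap.
That's a conflict, so the schedule is not conflict-free.

No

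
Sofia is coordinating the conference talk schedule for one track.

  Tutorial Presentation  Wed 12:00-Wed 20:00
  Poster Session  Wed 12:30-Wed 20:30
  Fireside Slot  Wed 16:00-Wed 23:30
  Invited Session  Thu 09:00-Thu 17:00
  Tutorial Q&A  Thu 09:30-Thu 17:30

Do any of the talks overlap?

Check each pair: they overlap iff neither finishes before the other starts.
Sorted by start: Tutorial Presentation, Poster Session, Fireside Slot, Invited Session, Tutorial Q&A.
Poster Session starts before Tutorial Presentation ends → Tutorial Presentation and Poster Session overlap.
That's a conflict, so the schedule is not conflict-free.

Yes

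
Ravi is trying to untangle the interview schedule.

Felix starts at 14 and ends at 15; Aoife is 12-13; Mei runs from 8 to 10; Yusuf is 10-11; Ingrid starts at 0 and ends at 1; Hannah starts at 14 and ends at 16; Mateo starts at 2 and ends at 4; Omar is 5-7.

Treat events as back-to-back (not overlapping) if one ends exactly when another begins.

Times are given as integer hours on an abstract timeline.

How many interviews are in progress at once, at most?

2

Walk through starts and ends in time order (an end at T is processed before a start at T):
0 start Ingrid → 1
1 end Ingrid → 0
2 start Mateo → 1
4 end Mateo → 0
5 start Omar → 1
7 end Omar → 0
8 start Mei → 1
10 end Mei → 0
10 start Yusuf → 1
11 end Yusuf → 0
12 start Aoife → 1
13 end Aoife → 0
14 start Felix → 1
14 start Hannah → 2
15 end Felix → 1
16 end Hannah → 0
Peak is 2, at 14 (Felix, Hannah).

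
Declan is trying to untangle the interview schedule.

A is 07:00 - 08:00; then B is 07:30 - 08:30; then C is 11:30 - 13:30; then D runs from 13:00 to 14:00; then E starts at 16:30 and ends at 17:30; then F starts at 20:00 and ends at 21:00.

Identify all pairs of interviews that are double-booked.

A & B, C & D

Sorted by start: A, B, C, D, E, F.
B starts before A ends → A and B overlap.
C starts after A ends, so A has no further overlaps.
C starts after B ends, so B has no further overlaps.
D starts before C ends → C and D overlap.
E starts after C ends, so C has no further overlaps.
E starts after D ends, so D has no further overlaps.
F starts after E ends.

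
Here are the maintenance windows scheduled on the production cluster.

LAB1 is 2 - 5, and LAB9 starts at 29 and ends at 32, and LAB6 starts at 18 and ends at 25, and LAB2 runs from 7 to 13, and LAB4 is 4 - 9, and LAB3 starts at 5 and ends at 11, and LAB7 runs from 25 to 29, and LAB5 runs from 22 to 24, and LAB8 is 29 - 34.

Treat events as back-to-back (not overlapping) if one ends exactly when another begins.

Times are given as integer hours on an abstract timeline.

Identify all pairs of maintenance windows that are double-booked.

Two intervals overlap when each starts before the other ends.
Sorted by start: LAB1, LAB4, LAB3, LAB2, LAB6, LAB5, LAB7, LAB8, LAB9.
LAB4 starts before LAB1 ends → LAB1 and LAB4 overlap.
LAB3 starts exactly when LAB1 ends (back-to-back, no overlap), so LAB1 has no further overlaps.
LAB3 starts before LAB4 ends → LAB4 and LAB3 overlap.
LAB2 starts before LAB4 ends → LAB4 and LAB2 overlap.
LAB6 starts after LAB4 ends, so LAB4 has no further overlaps.
LAB2 starts before LAB3 ends → LAB3 and LAB2 overlap.
LAB6 starts after LAB3 ends, so LAB3 has no further overlaps.
LAB6 starts after LAB2 ends, so LAB2 has no further overlaps.
LAB5 starts before LAB6 ends → LAB6 and LAB5 overlap.
LAB7 starts exactly when LAB6 ends (back-to-back, no overlap), so LAB6 has no further overlaps.
LAB7 starts after LAB5 ends, so LAB5 has no further overlaps.
LAB8 starts exactly when LAB7 ends (back-to-back, no overlap), so LAB7 has no further overlaps.
LAB9 starts before LAB8 ends → LAB8 and LAB9 overlap.

LAB1 & LAB4, LAB2 & LAB3, LAB2 & LAB4, LAB3 & LAB4, LAB5 & LAB6, LAB8 & LAB9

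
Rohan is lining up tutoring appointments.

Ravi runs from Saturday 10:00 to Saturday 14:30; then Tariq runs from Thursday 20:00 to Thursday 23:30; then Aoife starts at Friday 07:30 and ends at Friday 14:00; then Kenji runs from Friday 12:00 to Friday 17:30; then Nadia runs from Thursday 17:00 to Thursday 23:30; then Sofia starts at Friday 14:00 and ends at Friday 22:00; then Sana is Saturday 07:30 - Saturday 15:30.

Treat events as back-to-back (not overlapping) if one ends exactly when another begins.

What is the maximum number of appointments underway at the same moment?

Sweep the timeline, counting +1 at each start and −1 at each end (ends before starts at a tie):
Thursday 17:00 start Nadia → 1
Thursday 20:00 start Tariq → 2
Thursday 23:30 end Nadia → 1
Thursday 23:30 end Tariq → 0
Friday 07:30 start Aoife → 1
Friday 12:00 start Kenji → 2
Friday 14:00 end Aoife → 1
Friday 14:00 start Sofia → 2
Friday 17:30 end Kenji → 1
Friday 22:00 end Sofia → 0
Saturday 07:30 start Sana → 1
Saturday 10:00 start Ravi → 2
Saturday 14:30 end Ravi → 1
Saturday 15:30 end Sana → 0
Peak is 2, at Thursday 20:00 (Nadia, Tariq).

2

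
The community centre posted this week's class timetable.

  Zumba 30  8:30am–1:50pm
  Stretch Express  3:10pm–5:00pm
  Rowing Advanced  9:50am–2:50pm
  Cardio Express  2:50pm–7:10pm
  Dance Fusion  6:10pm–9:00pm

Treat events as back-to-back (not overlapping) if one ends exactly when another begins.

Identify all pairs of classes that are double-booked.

Cardio Express & Dance Fusion, Cardio Express & Stretch Express, Rowing Advanced & Zumba 30

Check each pair: they overlap iff neither finishes before the other starts.
Sorted by start: Zumba 30, Rowing Advanced, Cardio Express, Stretch Express, Dance Fusion.
Rowing Advanced starts before Zumba 30 ends → Zumba 30 and Rowing Advanced overlap.
Cardio Express starts after Zumba 30 ends — done with Zumba 30.
Cardio Express starts exactly when Rowing Advanced ends (back-to-back, no overlap) — done with Rowing Advanced.
Stretch Express starts before Cardio Express ends → Cardio Express and Stretch Express overlap.
Dance Fusion starts before Cardio Express ends → Cardio Express and Dance Fusion overlap.
Dance Fusion starts after Stretch Express ends.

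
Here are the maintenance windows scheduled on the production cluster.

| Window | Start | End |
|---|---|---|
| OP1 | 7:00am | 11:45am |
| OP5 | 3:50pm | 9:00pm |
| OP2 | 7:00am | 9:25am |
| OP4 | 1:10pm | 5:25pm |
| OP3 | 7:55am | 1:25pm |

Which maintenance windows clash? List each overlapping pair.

OP1 & OP2, OP1 & OP3, OP2 & OP3, OP3 & OP4, OP4 & OP5

Check each pair: they overlap iff neither finishes before the other starts.
Sorted by start: OP1, OP2, OP3, OP4, OP5.
OP2 starts before OP1 ends → OP1 and OP2 overlap.
OP3 starts before OP1 ends → OP1 and OP3 overlap.
OP4 starts after OP1 ends, so nothing later overlaps OP1 either.
OP3 starts before OP2 ends → OP2 and OP3 overlap.
OP4 starts after OP2 ends, so nothing later overlaps OP2 either.
OP4 starts before OP3 ends → OP3 and OP4 overlap.
OP5 starts after OP3 ends.
OP5 starts before OP4 ends → OP4 and OP5 overlap.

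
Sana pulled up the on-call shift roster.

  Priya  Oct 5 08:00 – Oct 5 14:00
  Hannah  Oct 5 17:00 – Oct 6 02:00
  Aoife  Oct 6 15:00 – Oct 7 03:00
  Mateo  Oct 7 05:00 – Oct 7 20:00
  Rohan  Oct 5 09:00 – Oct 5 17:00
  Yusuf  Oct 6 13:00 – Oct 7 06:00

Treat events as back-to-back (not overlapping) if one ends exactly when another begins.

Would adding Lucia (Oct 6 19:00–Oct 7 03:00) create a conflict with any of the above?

Priya: ends Oct 5 14:00 at or before Lucia starts Oct 6 19:00 → clear.
Rohan: ends Oct 5 17:00 at or before Lucia starts Oct 6 19:00 → clear.
Hannah: ends Oct 6 02:00 at or before Lucia starts Oct 6 19:00 → clear.
Yusuf: starts Oct 6 13:00 before Lucia ends Oct 7 03:00, and ends Oct 7 06:00 after Lucia starts Oct 6 19:00 → overlap.
Aoife: starts Oct 6 15:00 before Lucia ends Oct 7 03:00, and ends Oct 7 03:00 after Lucia starts Oct 6 19:00 → overlap.
Mateo: starts Oct 7 05:00 at or after Lucia ends Oct 7 03:00 → clear.
Lucia overlaps Aoife, Yusuf.

Yes — it overlaps Aoife, Yusuf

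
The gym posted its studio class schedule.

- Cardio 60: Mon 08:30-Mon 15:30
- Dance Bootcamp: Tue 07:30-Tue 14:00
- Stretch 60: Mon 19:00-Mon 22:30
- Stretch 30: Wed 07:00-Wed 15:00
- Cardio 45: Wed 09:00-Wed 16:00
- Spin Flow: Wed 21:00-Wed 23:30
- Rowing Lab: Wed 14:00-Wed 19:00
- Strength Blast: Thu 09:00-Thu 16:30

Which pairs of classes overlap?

Sorted by start: Cardio 60, Stretch 60, Dance Bootcamp, Stretch 30, Cardio 45, Rowing Lab, Spin Flow, Strength Blast.
Stretch 60 starts after Cardio 60 ends; Cardio 60 is clear from here.
Dance Bootcamp starts after Stretch 60 ends; Stretch 60 is clear from here.
Stretch 30 starts after Dance Bootcamp ends; Dance Bootcamp is clear from here.
Cardio 45 starts before Stretch 30 ends → Stretch 30 and Cardio 45 overlap.
Rowing Lab starts before Stretch 30 ends → Stretch 30 and Rowing Lab overlap.
Spin Flow starts after Stretch 30 ends; Stretch 30 is clear from here.
Rowing Lab starts before Cardio 45 ends → Cardio 45 and Rowing Lab overlap.
Spin Flow starts after Cardio 45 ends; Cardio 45 is clear from here.
Spin Flow starts after Rowing Lab ends; Rowing Lab is clear from here.
Strength Blast starts after Spin Flow ends.

Cardio 45 & Rowing Lab, Cardio 45 & Stretch 30, Rowing Lab & Stretch 30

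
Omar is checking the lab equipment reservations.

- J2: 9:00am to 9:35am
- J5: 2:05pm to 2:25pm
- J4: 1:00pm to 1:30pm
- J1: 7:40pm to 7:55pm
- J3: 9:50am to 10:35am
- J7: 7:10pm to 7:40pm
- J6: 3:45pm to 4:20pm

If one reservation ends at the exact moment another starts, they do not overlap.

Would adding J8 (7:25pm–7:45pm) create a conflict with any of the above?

Yes — it overlaps J1, J7

J2: ends 9:35am at or before J8 starts 7:25pm → clear.
J3: ends 10:35am at or before J8 starts 7:25pm → clear.
J4: ends 1:30pm at or before J8 starts 7:25pm → clear.
J5: ends 2:25pm at or before J8 starts 7:25pm → clear.
J6: ends 4:20pm at or before J8 starts 7:25pm → clear.
J7: starts 7:10pm before J8 ends 7:45pm, and ends 7:40pm after J8 starts 7:25pm → overlap.
J1: starts 7:40pm before J8 ends 7:45pm, and ends 7:55pm after J8 starts 7:25pm → overlap.
J8 overlaps J1, J7.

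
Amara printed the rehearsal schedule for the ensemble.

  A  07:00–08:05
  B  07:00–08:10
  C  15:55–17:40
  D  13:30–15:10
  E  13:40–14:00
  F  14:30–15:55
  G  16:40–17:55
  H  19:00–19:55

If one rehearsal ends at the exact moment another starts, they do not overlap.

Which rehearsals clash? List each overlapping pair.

Sorted by start: A, B, D, E, F, C, G, H.
B starts before A ends → A and B overlap.
D starts after A ends; A is clear from here.
D starts after B ends; B is clear from here.
E starts before D ends → D and E overlap.
F starts before D ends → D and F overlap.
C starts after D ends; D is clear from here.
F starts after E ends; E is clear from here.
C starts exactly when F ends (back-to-back, no overlap); F is clear from here.
G starts before C ends → C and G overlap.
H starts after C ends.
H starts after G ends.

A & B, C & G, D & E, D & F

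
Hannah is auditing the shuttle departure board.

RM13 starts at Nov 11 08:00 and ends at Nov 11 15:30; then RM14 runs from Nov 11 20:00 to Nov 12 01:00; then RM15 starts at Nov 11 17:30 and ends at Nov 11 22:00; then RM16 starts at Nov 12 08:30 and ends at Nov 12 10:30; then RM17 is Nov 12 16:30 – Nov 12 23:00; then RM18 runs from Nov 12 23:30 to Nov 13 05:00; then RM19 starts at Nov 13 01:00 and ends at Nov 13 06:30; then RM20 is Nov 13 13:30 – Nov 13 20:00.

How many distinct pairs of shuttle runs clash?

Sorted by start: RM13, RM15, RM14, RM16, RM17, RM18, RM19, RM20.
RM15 starts after RM13 ends; RM13 is clear from here.
RM14 starts before RM15 ends → RM15 and RM14 overlap.
RM16 starts after RM15 ends; RM15 is clear from here.
RM16 starts after RM14 ends; RM14 is clear from here.
RM17 starts after RM16 ends; RM16 is clear from here.
RM18 starts after RM17 ends; RM17 is clear from here.
RM19 starts before RM18 ends → RM18 and RM19 overlap.
RM20 starts after RM18 ends.
RM20 starts after RM19 ends.
Overlapping pairs: RM14 & RM15, RM18 & RM19 — 2 in total.

2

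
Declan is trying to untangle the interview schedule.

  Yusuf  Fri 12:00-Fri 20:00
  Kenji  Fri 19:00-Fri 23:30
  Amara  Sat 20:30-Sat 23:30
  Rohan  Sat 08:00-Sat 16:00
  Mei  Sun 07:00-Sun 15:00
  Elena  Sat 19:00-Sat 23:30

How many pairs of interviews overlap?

2

Sorted by start: Yusuf, Kenji, Rohan, Elena, Amara, Mei.
Kenji starts before Yusuf ends → Yusuf and Kenji overlap.
Rohan starts after Yusuf ends; Yusuf is clear from here.
Rohan starts after Kenji ends; Kenji is clear from here.
Elena starts after Rohan ends; Rohan is clear from here.
Amara starts before Elena ends → Elena and Amara overlap.
Mei starts after Elena ends.
Mei starts after Amara ends.
Overlapping pairs: Amara & Elena, Kenji & Yusuf — 2 in total.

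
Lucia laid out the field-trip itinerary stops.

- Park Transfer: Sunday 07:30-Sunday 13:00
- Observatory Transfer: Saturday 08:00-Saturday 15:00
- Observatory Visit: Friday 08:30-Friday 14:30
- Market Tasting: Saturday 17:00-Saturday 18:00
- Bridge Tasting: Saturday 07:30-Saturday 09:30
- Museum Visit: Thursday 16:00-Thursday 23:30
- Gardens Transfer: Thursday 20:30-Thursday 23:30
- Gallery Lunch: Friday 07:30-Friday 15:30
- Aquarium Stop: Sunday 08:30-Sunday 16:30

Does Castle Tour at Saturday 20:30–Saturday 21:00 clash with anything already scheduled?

Museum Visit: ends Thursday 23:30 at or before Castle Tour starts Saturday 20:30 → clear.
Gardens Transfer: ends Thursday 23:30 at or before Castle Tour starts Saturday 20:30 → clear.
Gallery Lunch: ends Friday 15:30 at or before Castle Tour starts Saturday 20:30 → clear.
Observatory Visit: ends Friday 14:30 at or before Castle Tour starts Saturday 20:30 → clear.
Bridge Tasting: ends Saturday 09:30 at or before Castle Tour starts Saturday 20:30 → clear.
Observatory Transfer: ends Saturday 15:00 at or before Castle Tour starts Saturday 20:30 → clear.
Market Tasting: ends Saturday 18:00 at or before Castle Tour starts Saturday 20:30 → clear.
Park Transfer: starts Sunday 07:30 at or after Castle Tour ends Saturday 21:00 → clear.
Aquarium Stop: starts Sunday 08:30 at or after Castle Tour ends Saturday 21:00 → clear.

No — it doesn't clash with anything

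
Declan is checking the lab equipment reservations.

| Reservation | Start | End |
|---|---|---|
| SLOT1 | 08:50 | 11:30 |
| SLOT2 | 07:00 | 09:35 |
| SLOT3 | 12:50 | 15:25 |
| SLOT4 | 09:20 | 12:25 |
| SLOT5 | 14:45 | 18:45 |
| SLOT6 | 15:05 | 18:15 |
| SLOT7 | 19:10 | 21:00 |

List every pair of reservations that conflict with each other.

SLOT1 & SLOT2, SLOT1 & SLOT4, SLOT2 & SLOT4, SLOT3 & SLOT5, SLOT3 & SLOT6, SLOT5 & SLOT6

Sorted by start: SLOT2, SLOT1, SLOT4, SLOT3, SLOT5, SLOT6, SLOT7.
SLOT1 starts before SLOT2 ends → SLOT2 and SLOT1 overlap.
SLOT4 starts before SLOT2 ends → SLOT2 and SLOT4 overlap.
SLOT3 starts after SLOT2 ends; SLOT2 is clear from here.
SLOT4 starts before SLOT1 ends → SLOT1 and SLOT4 overlap.
SLOT3 starts after SLOT1 ends; SLOT1 is clear from here.
SLOT3 starts after SLOT4 ends; SLOT4 is clear from here.
SLOT5 starts before SLOT3 ends → SLOT3 and SLOT5 overlap.
SLOT6 starts before SLOT3 ends → SLOT3 and SLOT6 overlap.
SLOT7 starts after SLOT3 ends.
SLOT6 starts before SLOT5 ends → SLOT5 and SLOT6 overlap.
SLOT7 starts after SLOT5 ends.
SLOT7 starts after SLOT6 ends.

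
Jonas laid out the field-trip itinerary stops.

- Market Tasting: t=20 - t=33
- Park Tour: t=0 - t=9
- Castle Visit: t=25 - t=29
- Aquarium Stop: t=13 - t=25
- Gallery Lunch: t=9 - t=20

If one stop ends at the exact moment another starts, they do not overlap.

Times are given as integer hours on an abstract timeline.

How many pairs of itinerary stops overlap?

Check each pair: they overlap iff neither finishes before the other starts.
Sorted by start: Park Tour, Gallery Lunch, Aquarium Stop, Market Tasting, Castle Visit.
Gallery Lunch starts exactly when Park Tour ends (back-to-back, no overlap) — done with Park Tour.
Aquarium Stop starts before Gallery Lunch ends → Gallery Lunch and Aquarium Stop overlap.
Market Tasting starts exactly when Gallery Lunch ends (back-to-back, no overlap) — done with Gallery Lunch.
Market Tasting starts before Aquarium Stop ends → Aquarium Stop and Market Tasting overlap.
Castle Visit starts exactly when Aquarium Stop ends (back-to-back, no overlap).
Castle Visit starts before Market Tasting ends → Market Tasting and Castle Visit overlap.
Overlapping pairs: Aquarium Stop & Gallery Lunch, Aquarium Stop & Market Tasting, Castle Visit & Market Tasting — 3 in total.

3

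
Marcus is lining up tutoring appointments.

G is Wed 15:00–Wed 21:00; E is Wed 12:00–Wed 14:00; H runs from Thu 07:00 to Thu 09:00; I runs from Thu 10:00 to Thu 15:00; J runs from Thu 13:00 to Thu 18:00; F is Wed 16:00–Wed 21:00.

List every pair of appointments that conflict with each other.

Sorted by start: E, G, F, H, I, J.
G starts after E ends; E is clear from here.
F starts before G ends → G and F overlap.
H starts after G ends; G is clear from here.
H starts after F ends; F is clear from here.
I starts after H ends; H is clear from here.
J starts before I ends → I and J overlap.

F & G, I & J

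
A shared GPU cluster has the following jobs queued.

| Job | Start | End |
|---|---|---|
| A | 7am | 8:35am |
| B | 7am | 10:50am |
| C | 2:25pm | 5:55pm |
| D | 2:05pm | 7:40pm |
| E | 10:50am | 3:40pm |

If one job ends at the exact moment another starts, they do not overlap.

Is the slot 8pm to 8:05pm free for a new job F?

A: ends 8:35am at or before F starts 8pm → clear.
B: ends 10:50am at or before F starts 8pm → clear.
E: ends 3:40pm at or before F starts 8pm → clear.
D: ends 7:40pm at or before F starts 8pm → clear.
C: ends 5:55pm at or before F starts 8pm → clear.

Yes — the slot is free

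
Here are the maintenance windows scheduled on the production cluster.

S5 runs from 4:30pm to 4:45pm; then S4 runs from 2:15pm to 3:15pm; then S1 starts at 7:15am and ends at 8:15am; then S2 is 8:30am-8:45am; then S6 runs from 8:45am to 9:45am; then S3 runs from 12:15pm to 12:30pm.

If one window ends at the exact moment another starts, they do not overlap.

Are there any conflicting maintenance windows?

Two intervals overlap when each starts before the other ends.
Sorted by start: S1, S2, S6, S3, S4, S5.
S2 starts after S1 ends, so S1 has no further overlaps.
S6 starts exactly when S2 ends (back-to-back, no overlap), so S2 has no further overlaps.
S3 starts after S6 ends, so S6 has no further overlaps.
S4 starts after S3 ends, so S3 has no further overlaps.
S5 starts after S4 ends.
Every pair is clear; the schedule has no overlaps.

No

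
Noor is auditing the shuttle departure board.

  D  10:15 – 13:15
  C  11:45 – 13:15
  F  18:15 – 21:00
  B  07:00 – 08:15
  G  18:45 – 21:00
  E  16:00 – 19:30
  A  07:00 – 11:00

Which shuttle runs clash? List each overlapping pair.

Sorted by start: A, B, D, C, E, F, G.
B starts before A ends → A and B overlap.
D starts before A ends → A and D overlap.
C starts after A ends — done with A.
D starts after B ends — done with B.
C starts before D ends → D and C overlap.
E starts after D ends — done with D.
E starts after C ends — done with C.
F starts before E ends → E and F overlap.
G starts before E ends → E and G overlap.
G starts before F ends → F and G overlap.

A & B, A & D, C & D, E & F, E & G, F & G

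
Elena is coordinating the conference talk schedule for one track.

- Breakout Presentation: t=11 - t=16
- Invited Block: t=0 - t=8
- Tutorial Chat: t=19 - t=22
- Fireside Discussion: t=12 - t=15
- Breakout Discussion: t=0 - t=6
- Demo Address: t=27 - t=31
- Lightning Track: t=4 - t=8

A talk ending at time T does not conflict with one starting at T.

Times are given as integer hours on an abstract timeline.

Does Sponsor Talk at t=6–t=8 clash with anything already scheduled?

Yes — it overlaps Invited Block, Lightning Track

Breakout Discussion: ends t=6 at or before Sponsor Talk starts t=6 → clear.
Invited Block: starts t=0 before Sponsor Talk ends t=8, and ends t=8 after Sponsor Talk starts t=6 → overlap.
Lightning Track: starts t=4 before Sponsor Talk ends t=8, and ends t=8 after Sponsor Talk starts t=6 → overlap.
Breakout Presentation: starts t=11 at or after Sponsor Talk ends t=8 → clear.
Fireside Discussion: starts t=12 at or after Sponsor Talk ends t=8 → clear.
Tutorial Chat: starts t=19 at or after Sponsor Talk ends t=8 → clear.
Demo Address: starts t=27 at or after Sponsor Talk ends t=8 → clear.
Sponsor Talk overlaps Lightning Track, Invited Block.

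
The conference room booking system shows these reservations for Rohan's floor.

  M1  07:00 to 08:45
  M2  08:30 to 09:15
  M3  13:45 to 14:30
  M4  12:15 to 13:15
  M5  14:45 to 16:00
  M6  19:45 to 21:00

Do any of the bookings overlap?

Sorted by start: M1, M2, M4, M3, M5, M6.
M2 starts before M1 ends → M1 and M2 overlap.
That's a conflict, so the schedule is not conflict-free.

Yes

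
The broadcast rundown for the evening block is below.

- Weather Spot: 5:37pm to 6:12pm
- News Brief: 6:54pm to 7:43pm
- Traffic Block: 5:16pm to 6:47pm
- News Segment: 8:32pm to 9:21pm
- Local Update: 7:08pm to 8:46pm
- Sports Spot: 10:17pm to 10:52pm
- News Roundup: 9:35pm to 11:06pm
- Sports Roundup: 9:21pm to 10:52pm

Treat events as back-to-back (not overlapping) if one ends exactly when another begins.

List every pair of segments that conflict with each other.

Sorted by start: Traffic Block, Weather Spot, News Brief, Local Update, News Segment, Sports Roundup, News Roundup, Sports Spot.
Weather Spot starts before Traffic Block ends → Traffic Block and Weather Spot overlap.
News Brief starts after Traffic Block ends — done with Traffic Block.
News Brief starts after Weather Spot ends — done with Weather Spot.
Local Update starts before News Brief ends → News Brief and Local Update overlap.
News Segment starts after News Brief ends — done with News Brief.
News Segment starts before Local Update ends → Local Update and News Segment overlap.
Sports Roundup starts after Local Update ends — done with Local Update.
Sports Roundup starts exactly when News Segment ends (back-to-back, no overlap) — done with News Segment.
News Roundup starts before Sports Roundup ends → Sports Roundup and News Roundup overlap.
Sports Spot starts before Sports Roundup ends → Sports Roundup and Sports Spot overlap.
Sports Spot starts before News Roundup ends → News Roundup and Sports Spot overlap.

Local Update & News Brief, Local Update & News Segment, News Roundup & Sports Roundup, News Roundup & Sports Spot, Sports Roundup & Sports Spot, Traffic Block & Weather Spot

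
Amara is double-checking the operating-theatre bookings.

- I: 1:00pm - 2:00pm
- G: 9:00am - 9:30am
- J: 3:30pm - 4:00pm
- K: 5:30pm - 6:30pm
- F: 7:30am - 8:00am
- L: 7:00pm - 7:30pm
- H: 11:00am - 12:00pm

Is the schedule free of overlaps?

Sorted by start: F, G, H, I, J, K, L.
G starts after F ends; F is clear from here.
H starts after G ends; G is clear from here.
I starts after H ends; H is clear from here.
J starts after I ends; I is clear from here.
K starts after J ends; J is clear from here.
L starts after K ends.
Every pair is clear; the schedule has no overlaps.

Yes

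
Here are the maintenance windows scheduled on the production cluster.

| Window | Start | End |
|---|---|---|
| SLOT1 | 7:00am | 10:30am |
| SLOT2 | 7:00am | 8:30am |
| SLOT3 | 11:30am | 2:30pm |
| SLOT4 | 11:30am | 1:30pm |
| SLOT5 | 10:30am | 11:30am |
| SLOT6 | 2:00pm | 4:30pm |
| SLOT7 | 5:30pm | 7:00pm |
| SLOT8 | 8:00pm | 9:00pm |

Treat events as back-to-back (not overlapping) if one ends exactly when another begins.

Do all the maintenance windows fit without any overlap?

No

Sorted by start: SLOT1, SLOT2, SLOT5, SLOT3, SLOT4, SLOT6, SLOT7, SLOT8.
SLOT2 starts before SLOT1 ends → SLOT1 and SLOT2 overlap.
That's a conflict, so the schedule is not conflict-free.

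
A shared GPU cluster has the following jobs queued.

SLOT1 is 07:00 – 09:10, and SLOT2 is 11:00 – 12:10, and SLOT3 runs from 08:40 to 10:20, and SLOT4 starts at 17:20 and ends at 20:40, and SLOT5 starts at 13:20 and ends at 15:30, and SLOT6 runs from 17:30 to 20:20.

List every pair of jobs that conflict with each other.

Sorted by start: SLOT1, SLOT3, SLOT2, SLOT5, SLOT4, SLOT6.
SLOT3 starts before SLOT1 ends → SLOT1 and SLOT3 overlap.
SLOT2 starts after SLOT1 ends, so SLOT1 has no further overlaps.
SLOT2 starts after SLOT3 ends, so SLOT3 has no further overlaps.
SLOT5 starts after SLOT2 ends, so SLOT2 has no further overlaps.
SLOT4 starts after SLOT5 ends, so SLOT5 has no further overlaps.
SLOT6 starts before SLOT4 ends → SLOT4 and SLOT6 overlap.

SLOT1 & SLOT3, SLOT4 & SLOT6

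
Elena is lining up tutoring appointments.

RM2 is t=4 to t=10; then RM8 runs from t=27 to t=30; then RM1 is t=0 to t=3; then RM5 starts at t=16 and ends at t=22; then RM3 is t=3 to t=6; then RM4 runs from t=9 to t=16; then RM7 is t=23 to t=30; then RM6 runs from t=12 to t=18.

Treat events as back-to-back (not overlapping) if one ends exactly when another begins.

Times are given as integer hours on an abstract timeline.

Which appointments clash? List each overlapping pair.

RM2 & RM3, RM2 & RM4, RM4 & RM6, RM5 & RM6, RM7 & RM8

Two intervals overlap when each starts before the other ends.
Sorted by start: RM1, RM3, RM2, RM4, RM6, RM5, RM7, RM8.
RM3 starts exactly when RM1 ends (back-to-back, no overlap), so RM1 has no further overlaps.
RM2 starts before RM3 ends → RM3 and RM2 overlap.
RM4 starts after RM3 ends, so RM3 has no further overlaps.
RM4 starts before RM2 ends → RM2 and RM4 overlap.
RM6 starts after RM2 ends, so RM2 has no further overlaps.
RM6 starts before RM4 ends → RM4 and RM6 overlap.
RM5 starts exactly when RM4 ends (back-to-back, no overlap), so RM4 has no further overlaps.
RM5 starts before RM6 ends → RM6 and RM5 overlap.
RM7 starts after RM6 ends, so RM6 has no further overlaps.
RM7 starts after RM5 ends, so RM5 has no further overlaps.
RM8 starts before RM7 ends → RM7 and RM8 overlap.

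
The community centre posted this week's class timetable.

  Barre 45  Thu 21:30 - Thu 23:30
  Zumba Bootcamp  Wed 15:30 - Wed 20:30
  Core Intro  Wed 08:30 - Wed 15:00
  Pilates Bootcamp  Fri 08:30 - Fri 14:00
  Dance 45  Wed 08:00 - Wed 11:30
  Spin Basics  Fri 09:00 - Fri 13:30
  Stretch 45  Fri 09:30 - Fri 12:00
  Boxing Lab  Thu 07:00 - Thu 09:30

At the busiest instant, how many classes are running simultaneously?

Walk through starts and ends in time order (an end at T is processed before a start at T):
Wed 08:00 start Dance 45 → 1
Wed 08:30 start Core Intro → 2
Wed 11:30 end Dance 45 → 1
Wed 15:00 end Core Intro → 0
Wed 15:30 start Zumba Bootcamp → 1
Wed 20:30 end Zumba Bootcamp → 0
Thu 07:00 start Boxing Lab → 1
Thu 09:30 end Boxing Lab → 0
Thu 21:30 start Barre 45 → 1
Thu 23:30 end Barre 45 → 0
Fri 08:30 start Pilates Bootcamp → 1
Fri 09:00 start Spin Basics → 2
Fri 09:30 start Stretch 45 → 3
Fri 12:00 end Stretch 45 → 2
Fri 13:30 end Spin Basics → 1
Fri 14:00 end Pilates Bootcamp → 0
Peak is 3, at Fri 09:30 (Pilates Bootcamp, Spin Basics, Stretch 45).

3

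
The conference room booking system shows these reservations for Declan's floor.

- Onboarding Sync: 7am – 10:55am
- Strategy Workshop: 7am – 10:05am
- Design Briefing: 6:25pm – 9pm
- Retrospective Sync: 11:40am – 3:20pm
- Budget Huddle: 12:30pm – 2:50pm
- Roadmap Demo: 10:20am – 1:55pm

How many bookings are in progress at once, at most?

3

Sweep the timeline, counting +1 at each start and −1 at each end (ends before starts at a tie):
7am start Onboarding Sync → 1
7am start Strategy Workshop → 2
10:05am end Strategy Workshop → 1
10:20am start Roadmap Demo → 2
10:55am end Onboarding Sync → 1
11:40am start Retrospective Sync → 2
12:30pm start Budget Huddle → 3
1:55pm end Roadmap Demo → 2
2:50pm end Budget Huddle → 1
3:20pm end Retrospective Sync → 0
6:25pm start Design Briefing → 1
9pm end Design Briefing → 0
Peak is 3, at 12:30pm (Budget Huddle, Retrospective Sync, Roadmap Demo).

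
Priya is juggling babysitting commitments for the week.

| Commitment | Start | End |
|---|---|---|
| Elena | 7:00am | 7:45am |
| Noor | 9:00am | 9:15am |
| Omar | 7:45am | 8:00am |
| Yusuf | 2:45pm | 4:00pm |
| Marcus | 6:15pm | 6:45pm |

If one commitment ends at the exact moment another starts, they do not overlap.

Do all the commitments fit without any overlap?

Yes

Sorted by start: Elena, Omar, Noor, Yusuf, Marcus.
Omar starts exactly when Elena ends (back-to-back, no overlap) — done with Elena.
Noor starts after Omar ends — done with Omar.
Yusuf starts after Noor ends — done with Noor.
Marcus starts after Yusuf ends.
Every pair is clear; the schedule has no overlaps.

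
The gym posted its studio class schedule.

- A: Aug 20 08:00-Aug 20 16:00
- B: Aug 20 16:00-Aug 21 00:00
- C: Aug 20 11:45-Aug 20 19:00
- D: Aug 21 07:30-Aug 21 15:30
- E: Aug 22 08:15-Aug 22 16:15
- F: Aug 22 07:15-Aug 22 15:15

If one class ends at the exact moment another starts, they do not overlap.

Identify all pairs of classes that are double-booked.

A & C, B & C, E & F

Two intervals overlap when each starts before the other ends.
Sorted by start: A, C, B, D, F, E.
C starts before A ends → A and C overlap.
B starts exactly when A ends (back-to-back, no overlap) — done with A.
B starts before C ends → C and B overlap.
D starts after C ends — done with C.
D starts after B ends — done with B.
F starts after D ends — done with D.
E starts before F ends → F and E overlap.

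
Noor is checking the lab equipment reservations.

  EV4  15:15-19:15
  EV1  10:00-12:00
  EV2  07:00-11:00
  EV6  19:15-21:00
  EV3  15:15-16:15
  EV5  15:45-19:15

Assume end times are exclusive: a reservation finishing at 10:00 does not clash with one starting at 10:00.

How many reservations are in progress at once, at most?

Sort all start/end points and keep a running count:
07:00 start EV2 → 1
10:00 start EV1 → 2
11:00 end EV2 → 1
12:00 end EV1 → 0
15:15 start EV3 → 1
15:15 start EV4 → 2
15:45 start EV5 → 3
16:15 end EV3 → 2
19:15 end EV4 → 1
19:15 end EV5 → 0
19:15 start EV6 → 1
21:00 end EV6 → 0
Peak is 3, at 15:45 (EV3, EV4, EV5).

3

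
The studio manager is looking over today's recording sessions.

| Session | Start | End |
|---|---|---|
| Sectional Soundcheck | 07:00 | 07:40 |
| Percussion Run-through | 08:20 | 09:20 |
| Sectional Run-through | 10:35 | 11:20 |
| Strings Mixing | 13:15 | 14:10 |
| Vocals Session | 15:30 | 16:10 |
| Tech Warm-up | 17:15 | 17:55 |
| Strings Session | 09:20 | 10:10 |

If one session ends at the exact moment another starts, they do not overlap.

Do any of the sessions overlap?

No

Sorted by start: Sectional Soundcheck, Percussion Run-through, Strings Session, Sectional Run-through, Strings Mixing, Vocals Session, Tech Warm-up.
Percussion Run-through starts after Sectional Soundcheck ends — done with Sectional Soundcheck.
Strings Session starts exactly when Percussion Run-through ends (back-to-back, no overlap) — done with Percussion Run-through.
Sectional Run-through starts after Strings Session ends — done with Strings Session.
Strings Mixing starts after Sectional Run-through ends — done with Sectional Run-through.
Vocals Session starts after Strings Mixing ends — done with Strings Mixing.
Tech Warm-up starts after Vocals Session ends.
Every pair is clear; the schedule has no overlaps.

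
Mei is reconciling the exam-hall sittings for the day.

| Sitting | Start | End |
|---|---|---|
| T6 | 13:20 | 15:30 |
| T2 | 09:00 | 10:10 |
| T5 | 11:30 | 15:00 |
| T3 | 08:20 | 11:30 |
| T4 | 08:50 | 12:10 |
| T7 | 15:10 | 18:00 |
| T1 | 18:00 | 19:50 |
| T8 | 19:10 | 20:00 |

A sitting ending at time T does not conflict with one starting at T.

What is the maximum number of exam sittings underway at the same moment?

Sort all start/end points and keep a running count:
08:20 start T3 → 1
08:50 start T4 → 2
09:00 start T2 → 3
10:10 end T2 → 2
11:30 end T3 → 1
11:30 start T5 → 2
12:10 end T4 → 1
13:20 start T6 → 2
15:00 end T5 → 1
15:10 start T7 → 2
15:30 end T6 → 1
18:00 end T7 → 0
18:00 start T1 → 1
19:10 start T8 → 2
19:50 end T1 → 1
20:00 end T8 → 0
Peak is 3, at 09:00 (T2, T3, T4).

3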